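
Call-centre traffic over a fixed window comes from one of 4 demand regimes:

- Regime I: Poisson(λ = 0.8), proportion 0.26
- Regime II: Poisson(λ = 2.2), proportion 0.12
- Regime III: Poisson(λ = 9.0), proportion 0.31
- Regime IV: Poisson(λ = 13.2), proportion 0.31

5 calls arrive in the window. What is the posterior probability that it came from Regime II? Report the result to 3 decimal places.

0.213

The responsibility of component k is π_k f_k(x) divided by Σ_j π_j f_j(x).
Component likelihoods at x = 5 calls:
  p_I = e^(−0.8)·0.8^5/5! = 0.00122697
  p_II = e^(−2.2)·2.2^5/5! = 0.0475866
  p_III = e^(−9.0)·9.0^5/5! = 0.0607269
  p_IV = e^(−13.2)·13.2^5/5! = 0.00618018
Unnormalised posteriors:
  π_I·p_I = 0.26 × 0.00122697 = 0.000319012
  π_II·p_II = 0.12 × 0.0475866 = 0.00571039
  π_III·p_III = 0.31 × 0.0607269 = 0.0188253
  π_IV·p_IV = 0.31 × 0.00618018 = 0.00191586
Marginal: 0.000319012 + 0.00571039 + 0.0188253 + 0.00191586 = 0.0267706
So the posterior for Regime II is 0.00571039 / 0.0267706 ≈ 0.213.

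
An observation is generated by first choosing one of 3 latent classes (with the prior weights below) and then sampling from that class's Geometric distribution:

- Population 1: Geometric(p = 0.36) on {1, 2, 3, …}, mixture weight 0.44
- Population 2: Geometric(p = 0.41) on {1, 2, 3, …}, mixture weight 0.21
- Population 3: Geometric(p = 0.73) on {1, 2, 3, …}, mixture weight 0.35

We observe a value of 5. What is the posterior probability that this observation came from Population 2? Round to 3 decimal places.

0.272

By Bayes' theorem, P(k | x) = P(Z=k) f_k(x) / Σ_j P(Z=j) f_j(x).
Geometric probabilities:
  f_1 = 0.060398
  f_2 = 0.0496812
  f_3 = 0.00387952
Unnormalised posteriors:
  P(Z=1)·f_1 = 0.44 × 0.060398 = 0.0265751
  P(Z=2)·f_2 = 0.21 × 0.0496812 = 0.010433
  P(Z=3)·f_3 = 0.35 × 0.00387952 = 0.00135783
Sum: 0.0265751 + 0.010433 + 0.00135783 = 0.038366
P(Population 2 | data) ≈ 0.272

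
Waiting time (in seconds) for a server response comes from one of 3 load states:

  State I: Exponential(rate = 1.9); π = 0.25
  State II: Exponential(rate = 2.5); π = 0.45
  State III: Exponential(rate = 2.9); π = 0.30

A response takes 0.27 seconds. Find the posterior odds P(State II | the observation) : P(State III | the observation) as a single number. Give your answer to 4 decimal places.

1.4406

The posterior odds equal the prior odds times the likelihood ratio: (π_i/π_j)·(f_i(x)/f_j(x)).
Evaluate each component's likelihood at the observed value:
  f_I = 1.9·e^(−1.9·0.27) = 1.9·e^(−0.5130) = 1.13752
  f_II = 2.5·e^(−2.5·0.27) = 2.5·e^(−0.6750) = 1.27289
  f_III = 2.9·e^(−2.9·0.27) = 2.9·e^(−0.7830) = 1.3254
0.572801 / 0.397619 ≈ 1.4406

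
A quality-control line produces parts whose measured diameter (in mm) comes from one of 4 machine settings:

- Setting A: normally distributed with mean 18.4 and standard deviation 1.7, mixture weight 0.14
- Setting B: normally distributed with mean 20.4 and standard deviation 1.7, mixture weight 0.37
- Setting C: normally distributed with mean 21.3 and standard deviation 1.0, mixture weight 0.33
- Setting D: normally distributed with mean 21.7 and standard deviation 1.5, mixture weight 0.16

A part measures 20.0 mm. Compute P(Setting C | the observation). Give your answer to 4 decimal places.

0.3065

Apply Bayes' rule: the posterior for each component is proportional to its prior times its likelihood at x.
Component likelihoods at x = 20.0 mm:
  p_A = (1/(1.7·√(2π)))·exp(−(20.0−18.4)²/(2·1.7²)) = 0.234672·exp(-0.44291) = 0.150699
  p_B = (1/(1.7·√(2π)))·exp(−(20.0−20.4)²/(2·1.7²)) = 0.234672·exp(-0.02768) = 0.228265
  p_C = (1/(1.0·√(2π)))·exp(−(20.0−21.3)²/(2·1.0²)) = 0.398942·exp(-0.84500) = 0.171369
  p_D = (1/(1.5·√(2π)))·exp(−(20.0−21.7)²/(2·1.5²)) = 0.265962·exp(-0.64222) = 0.139928
Unnormalised posteriors:
  π_A·p_A = 0.14 × 0.150699 = 0.0210978
  π_B·p_B = 0.37 × 0.228265 = 0.084458
  π_C·p_C = 0.33 × 0.171369 = 0.0565516
  π_D·p_D = 0.16 × 0.139928 = 0.0223885
Evidence: 0.0210978 + 0.084458 + 0.0565516 + 0.0223885 = 0.184496
P(Setting C | x) ≈ 0.3065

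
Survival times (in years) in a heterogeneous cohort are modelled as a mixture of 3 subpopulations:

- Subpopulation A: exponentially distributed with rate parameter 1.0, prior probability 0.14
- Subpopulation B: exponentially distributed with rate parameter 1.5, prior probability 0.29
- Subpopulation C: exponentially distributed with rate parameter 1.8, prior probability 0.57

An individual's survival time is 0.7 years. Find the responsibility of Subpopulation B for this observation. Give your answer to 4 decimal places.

0.2969

The responsibility of component k is w_k f_k(x) divided by Σ_j w_j f_j(x).
Component likelihoods at x = 0.7 years:
  f_A = 1.0·e^(−1.0·0.7) = 1.0·e^(−0.7000) = 0.496585
  f_B = 1.5·e^(−1.5·0.7) = 1.5·e^(−1.0500) = 0.524907
  f_C = 1.8·e^(−1.8·0.7) = 1.8·e^(−1.2600) = 0.510577
Weight by the priors:
  w_A·f_A = 0.14 × 0.496585 = 0.0695219
  w_B·f_B = 0.29 × 0.524907 = 0.152223
  w_C·f_C = 0.57 × 0.510577 = 0.291029
Evidence: 0.0695219 + 0.152223 + 0.291029 = 0.512774
Responsibility of Subpopulation B: 0.152223 / 0.512774 ≈ 0.2969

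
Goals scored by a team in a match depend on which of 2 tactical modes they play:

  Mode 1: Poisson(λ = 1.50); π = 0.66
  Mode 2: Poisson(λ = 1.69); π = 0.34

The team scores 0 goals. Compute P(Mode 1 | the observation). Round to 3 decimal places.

0.701

By Bayes' theorem, P(k | x) = P(Z=k) f_k(x) / Σ_j P(Z=j) f_j(x).
Component likelihoods at x = 0 goals:
  p_1 = 0.22313
  p_2 = 0.18452
Unnormalised posteriors:
  P(Z=1)·p_1 = 0.66 × 0.22313 = 0.147266
  P(Z=2)·p_2 = 0.34 × 0.18452 = 0.0627366
Denominator: 0.147266 + 0.0627366 = 0.210003
Responsibility of Mode 1: 0.147266 / 0.210003 ≈ 0.701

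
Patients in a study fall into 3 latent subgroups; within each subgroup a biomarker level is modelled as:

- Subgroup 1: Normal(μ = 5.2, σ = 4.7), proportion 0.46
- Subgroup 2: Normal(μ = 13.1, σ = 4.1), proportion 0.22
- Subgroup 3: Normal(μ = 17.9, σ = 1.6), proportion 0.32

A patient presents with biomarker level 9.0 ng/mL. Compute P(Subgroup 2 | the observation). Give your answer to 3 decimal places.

0.316

The responsibility of component k is π_k f_k(x) divided by Σ_j π_j f_j(x).
Normal densities:
  f_1 = 0.0612161
  f_2 = 0.0590172
  f_3 = 4.76375e-08
Prior × likelihood for each component:
  π_1·f_1 = 0.46 × 0.0612161 = 0.0281594
  π_2·f_2 = 0.22 × 0.0590172 = 0.0129838
  π_3·f_3 = 0.32 × 4.76375e-08 = 1.5244e-08
Normaliser: 0.0281594 + 0.0129838 + 1.5244e-08 = 0.0411432
So the posterior for Subgroup 2 is 0.0129838 / 0.0411432 ≈ 0.316.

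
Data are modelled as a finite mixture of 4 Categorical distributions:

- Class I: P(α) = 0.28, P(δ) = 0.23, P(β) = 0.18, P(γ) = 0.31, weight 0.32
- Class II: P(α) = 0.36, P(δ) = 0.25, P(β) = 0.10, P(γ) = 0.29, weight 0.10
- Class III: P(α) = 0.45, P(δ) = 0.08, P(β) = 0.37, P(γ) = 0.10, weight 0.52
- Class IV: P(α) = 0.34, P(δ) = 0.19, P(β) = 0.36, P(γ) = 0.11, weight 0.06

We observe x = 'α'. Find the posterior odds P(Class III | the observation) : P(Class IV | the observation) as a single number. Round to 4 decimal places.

11.4706

Since P(k|x) ∝ w_k f_k(x), the posterior odds are w_i f_i(x) / (w_j f_j(x)).
Categorical probabilities:
  p_I = 0.28
  p_II = 0.36
  p_III = 0.45
  p_IV = 0.34
Odds = (0.52/0.06) × (0.45/0.34) = 8.66667 × 1.32353 ≈ 11.4706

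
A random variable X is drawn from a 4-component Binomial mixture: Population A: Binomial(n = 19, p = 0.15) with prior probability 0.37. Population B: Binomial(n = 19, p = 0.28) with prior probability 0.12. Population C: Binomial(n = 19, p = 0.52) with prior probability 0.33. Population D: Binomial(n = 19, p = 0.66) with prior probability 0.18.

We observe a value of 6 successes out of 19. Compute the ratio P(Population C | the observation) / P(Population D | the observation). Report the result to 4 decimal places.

Posterior odds = (π_i f_i(x)) / (π_j f_j(x)); the normalising sum cancels.
Evaluate each component's likelihood at the observed value:
  f_A = 0.0373659
  f_B = 0.182706
  f_C = 0.0385157
  f_D = 0.00181958
Odds = (0.33/0.18) × (0.0385157/0.00181958) = 1.83333 × 21.1674 ≈ 38.8068

38.8068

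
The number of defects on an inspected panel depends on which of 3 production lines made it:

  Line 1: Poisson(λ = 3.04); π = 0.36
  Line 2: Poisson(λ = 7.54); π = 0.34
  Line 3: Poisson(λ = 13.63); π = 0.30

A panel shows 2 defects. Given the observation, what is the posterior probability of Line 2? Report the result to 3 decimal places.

0.061

The responsibility of component k is P(Z=k) f_k(x) divided by Σ_j P(Z=j) f_j(x).
Poisson probabilities:
  p_1 = e^(−3.04)·3.04^2/2! = 0.221035
  p_2 = e^(−7.54)·7.54^2/2! = 0.0151054
  p_3 = e^(−13.63)·13.63^2/2! = 0.000111822
Prior × likelihood for each component:
  P(Z=1)·p_1 = 0.36 × 0.221035 = 0.0795728
  P(Z=2)·p_2 = 0.34 × 0.0151054 = 0.00513584
  P(Z=3)·p_3 = 0.30 × 0.000111822 = 3.35467e-05
Sum: 0.0795728 + 0.00513584 + 3.35467e-05 = 0.0847421
Responsibility of Line 2: 0.00513584 / 0.0847421 ≈ 0.061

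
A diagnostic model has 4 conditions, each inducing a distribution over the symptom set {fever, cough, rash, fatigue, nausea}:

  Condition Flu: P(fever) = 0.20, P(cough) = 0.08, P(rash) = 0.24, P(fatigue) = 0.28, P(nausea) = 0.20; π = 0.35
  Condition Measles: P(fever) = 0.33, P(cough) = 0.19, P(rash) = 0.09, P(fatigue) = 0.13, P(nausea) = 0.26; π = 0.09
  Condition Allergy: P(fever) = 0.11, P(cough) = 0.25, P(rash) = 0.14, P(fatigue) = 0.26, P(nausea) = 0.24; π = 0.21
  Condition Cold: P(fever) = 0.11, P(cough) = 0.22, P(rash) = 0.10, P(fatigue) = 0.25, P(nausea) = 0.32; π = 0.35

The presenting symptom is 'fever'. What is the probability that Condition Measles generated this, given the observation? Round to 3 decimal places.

Posterior ∝ prior × likelihood, so P(k | x) ∝ π_k f_k(x); normalise over all components.
Categorical probabilities:
  f_Flu = 0.2
  f_Measles = 0.33
  f_Allergy = 0.11
  f_Cold = 0.11
Prior × likelihood for each component:
  π_Flu·f_Flu = 0.35 × 0.2 = 0.07
  π_Measles·f_Measles = 0.09 × 0.33 = 0.0297
  π_Allergy·f_Allergy = 0.21 × 0.11 = 0.0231
  π_Cold·f_Cold = 0.35 × 0.11 = 0.0385
Denominator: 0.07 + 0.0297 + 0.0231 + 0.0385 = 0.1613
P(Condition Measles | 'fever') ≈ 0.184

0.184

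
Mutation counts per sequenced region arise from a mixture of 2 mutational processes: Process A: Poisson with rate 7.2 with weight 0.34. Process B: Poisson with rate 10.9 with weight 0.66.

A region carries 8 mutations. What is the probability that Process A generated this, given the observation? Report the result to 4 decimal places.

The responsibility of component k is π_k f_k(x) divided by Σ_j π_j f_j(x).
Poisson probabilities:
  p_A = e^(−7.2)·7.2^8/8! = 0.133727
  p_B = e^(−10.9)·10.9^8/8! = 0.0912182
Unnormalised posteriors:
  π_A·p_A = 0.34 × 0.133727 = 0.0454672
  π_B·p_B = 0.66 × 0.0912182 = 0.060204
Marginal: 0.0454672 + 0.060204 = 0.105671
Responsibility of Process A: 0.0454672 / 0.105671 ≈ 0.4303

0.4303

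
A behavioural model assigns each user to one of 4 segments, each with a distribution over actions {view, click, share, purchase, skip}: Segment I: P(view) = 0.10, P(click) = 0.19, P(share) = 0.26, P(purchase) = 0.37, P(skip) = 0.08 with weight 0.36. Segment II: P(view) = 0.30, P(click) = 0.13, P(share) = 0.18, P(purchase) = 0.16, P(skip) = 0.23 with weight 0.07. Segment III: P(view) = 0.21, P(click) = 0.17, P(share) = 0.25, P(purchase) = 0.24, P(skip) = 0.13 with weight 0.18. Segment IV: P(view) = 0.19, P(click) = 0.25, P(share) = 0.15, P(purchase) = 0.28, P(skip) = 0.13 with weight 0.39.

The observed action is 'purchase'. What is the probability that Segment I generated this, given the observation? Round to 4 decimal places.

By Bayes' theorem, P(k | x) = π_k f_k(x) / Σ_j π_j f_j(x).
Component likelihoods at x = 'purchase':
  p_I = P(purchase | comp) = 0.37
  p_II = P(purchase | comp) = 0.16
  p_III = P(purchase | comp) = 0.24
  p_IV = P(purchase | comp) = 0.28
Multiply by the mixture weights:
  π_I·p_I = 0.36 × 0.37 = 0.1332
  π_II·p_II = 0.07 × 0.16 = 0.0112
  π_III·p_III = 0.18 × 0.24 = 0.0432
  π_IV·p_IV = 0.39 × 0.28 = 0.1092
Normaliser: 0.1332 + 0.0112 + 0.0432 + 0.1092 = 0.2968
P(Segment I | x) = 0.1332 / 0.2968 ≈ 0.4488

0.4488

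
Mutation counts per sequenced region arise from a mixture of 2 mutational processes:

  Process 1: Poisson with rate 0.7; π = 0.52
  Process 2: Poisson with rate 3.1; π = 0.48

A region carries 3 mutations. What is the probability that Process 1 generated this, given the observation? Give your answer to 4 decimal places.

Apply Bayes' rule: the posterior for each component is proportional to its prior times its likelihood at x.
Component likelihoods at x = 3 mutations:
  p_1 = 0.0283881
  p_2 = 0.223677
Multiply by the mixture weights:
  P(Z=1)·p_1 = 0.52 × 0.0283881 = 0.0147618
  P(Z=2)·p_2 = 0.48 × 0.223677 = 0.107365
Marginal: 0.0147618 + 0.107365 = 0.122127
So the posterior for Process 1 is 0.0147618 / 0.122127 ≈ 0.1209.

0.1209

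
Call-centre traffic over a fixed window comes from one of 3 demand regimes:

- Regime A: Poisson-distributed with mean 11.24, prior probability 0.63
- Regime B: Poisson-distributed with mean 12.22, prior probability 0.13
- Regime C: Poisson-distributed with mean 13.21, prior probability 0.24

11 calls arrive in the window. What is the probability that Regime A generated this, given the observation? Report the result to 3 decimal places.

The responsibility of component k is π_k f_k(x) divided by Σ_j π_j f_j(x).
Poisson probabilities:
  f_A = 0.11907
  f_B = 0.112085
  f_C = 0.0981172
Weight by the priors:
  π_A·f_A = 0.63 × 0.11907 = 0.0750143
  π_B·f_B = 0.13 × 0.112085 = 0.0145711
  π_C·f_C = 0.24 × 0.0981172 = 0.0235481
Sum: 0.0750143 + 0.0145711 + 0.0235481 = 0.113134
P(Regime A | 11 calls) ≈ 0.663

0.663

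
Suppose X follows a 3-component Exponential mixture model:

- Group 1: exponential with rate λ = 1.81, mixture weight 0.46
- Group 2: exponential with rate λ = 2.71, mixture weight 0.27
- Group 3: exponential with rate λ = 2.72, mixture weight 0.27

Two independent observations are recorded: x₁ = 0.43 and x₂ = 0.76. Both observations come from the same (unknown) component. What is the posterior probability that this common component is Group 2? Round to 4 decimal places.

0.2373

Apply Bayes' rule: the posterior for each component is proportional to its prior times its likelihood at x.
Since both observations come from the same component, the likelihood for component k is f_k(x₁)·f_k(x₂).
  f_1 = [1.81·e^(−1.81·0.43) = 1.81·e^(−0.7783) = 0.831127] × [0.457365] = 0.380128
  f_2 = [2.71·e^(−2.71·0.43) = 2.71·e^(−1.1653) = 0.845057] × [0.345538] = 0.292
  f_3 = [2.72·e^(−2.72·0.43) = 2.72·e^(−1.1696) = 0.844536] × [0.344188] = 0.290679
Multiply by the mixture weights:
  w_1·f_1 = 0.46 × 0.380128 = 0.174859
  w_2·f_2 = 0.27 × 0.292 = 0.0788399
  w_3·f_3 = 0.27 × 0.290679 = 0.0784833
Denominator: 0.174859 + 0.0788399 + 0.0784833 = 0.332182
P(Group 2 | data) = 0.0788399 / 0.332182 ≈ 0.2373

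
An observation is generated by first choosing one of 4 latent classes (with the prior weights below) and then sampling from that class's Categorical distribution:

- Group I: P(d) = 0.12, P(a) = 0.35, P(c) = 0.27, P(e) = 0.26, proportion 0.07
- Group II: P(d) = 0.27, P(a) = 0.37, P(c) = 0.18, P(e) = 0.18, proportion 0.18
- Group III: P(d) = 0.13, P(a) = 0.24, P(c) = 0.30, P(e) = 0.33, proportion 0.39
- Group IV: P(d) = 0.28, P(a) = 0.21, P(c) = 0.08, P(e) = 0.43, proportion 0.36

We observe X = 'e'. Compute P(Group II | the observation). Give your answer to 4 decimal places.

0.0970

P(component k | x) = π_k·f_k(x) / marginal(x), where marginal(x) = Σ_j π_j·f_j(x).
Evaluate each component's likelihood at the observed value:
  p_I = 0.26
  p_II = 0.18
  p_III = 0.33
  p_IV = 0.43
Unnormalised posteriors:
  π_I·p_I = 0.07 × 0.26 = 0.0182
  π_II·p_II = 0.18 × 0.18 = 0.0324
  π_III·p_III = 0.39 × 0.33 = 0.1287
  π_IV·p_IV = 0.36 × 0.43 = 0.1548
Normaliser: 0.0182 + 0.0324 + 0.1287 + 0.1548 = 0.3341
So the posterior for Group II is 0.0324 / 0.3341 ≈ 0.0970.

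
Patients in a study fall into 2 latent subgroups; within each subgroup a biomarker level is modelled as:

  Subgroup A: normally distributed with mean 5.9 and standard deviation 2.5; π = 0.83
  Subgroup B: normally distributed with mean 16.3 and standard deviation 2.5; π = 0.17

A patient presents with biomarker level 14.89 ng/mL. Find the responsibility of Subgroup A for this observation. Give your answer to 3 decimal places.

Posterior ∝ prior × likelihood, so P(k | x) ∝ π_k f_k(x); normalise over all components.
Normal densities:
  f_A = 0.000248309
  f_B = 0.136112
Prior × likelihood for each component:
  π_A·f_A = 0.83 × 0.000248309 = 0.000206096
  π_B·f_B = 0.17 × 0.136112 = 0.023139
Normaliser: 0.000206096 + 0.023139 = 0.0233451
So the posterior for Subgroup A is 0.000206096 / 0.0233451 ≈ 0.009.

0.009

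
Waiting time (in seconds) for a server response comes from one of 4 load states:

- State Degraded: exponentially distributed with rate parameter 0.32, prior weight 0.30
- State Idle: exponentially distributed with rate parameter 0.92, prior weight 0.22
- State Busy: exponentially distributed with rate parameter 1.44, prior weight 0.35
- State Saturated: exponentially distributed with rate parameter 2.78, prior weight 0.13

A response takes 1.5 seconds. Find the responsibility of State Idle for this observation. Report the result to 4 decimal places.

0.2926

Apply Bayes' rule: the posterior for each component is proportional to its prior times its likelihood at x.
Component likelihoods at x = 1.5 seconds:
  p_Degraded = 0.32·e^(−0.32·1.5) = 0.32·e^(−0.4800) = 0.198011
  p_Idle = 0.92·e^(−0.92·1.5) = 0.92·e^(−1.3800) = 0.231452
  p_Busy = 1.44·e^(−1.44·1.5) = 1.44·e^(−2.1600) = 0.166068
  p_Saturated = 2.78·e^(−2.78·1.5) = 2.78·e^(−4.1700) = 0.0429573
Prior × likelihood for each component:
  w_Degraded·p_Degraded = 0.30 × 0.198011 = 0.0594032
  w_Idle·p_Idle = 0.22 × 0.231452 = 0.0509195
  w_Busy·p_Busy = 0.35 × 0.166068 = 0.0581239
  w_Saturated·p_Saturated = 0.13 × 0.0429573 = 0.00558445
Denominator: 0.0594032 + 0.0509195 + 0.0581239 + 0.00558445 = 0.174031
So the posterior for State Idle is 0.0509195 / 0.174031 ≈ 0.2926.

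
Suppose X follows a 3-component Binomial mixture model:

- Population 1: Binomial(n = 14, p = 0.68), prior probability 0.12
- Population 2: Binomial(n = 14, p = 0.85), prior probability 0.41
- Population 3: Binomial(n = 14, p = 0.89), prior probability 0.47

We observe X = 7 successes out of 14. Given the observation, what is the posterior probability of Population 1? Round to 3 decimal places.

0.913

By Bayes' theorem, P(k | x) = P(Z=k) f_k(x) / Σ_j P(Z=j) f_j(x).
Binomial probabilities:
  L_1 = 0.0792792
  L_2 = 0.00187983
  L_3 = 0.000295819
Unnormalised posteriors:
  P(Z=1)·L_1 = 0.12 × 0.0792792 = 0.00951351
  P(Z=2)·L_2 = 0.41 × 0.00187983 = 0.00077073
  P(Z=3)·L_3 = 0.47 × 0.000295819 = 0.000139035
Normaliser: 0.00951351 + 0.00077073 + 0.000139035 = 0.0104233
So the posterior for Population 1 is 0.00951351 / 0.0104233 ≈ 0.913.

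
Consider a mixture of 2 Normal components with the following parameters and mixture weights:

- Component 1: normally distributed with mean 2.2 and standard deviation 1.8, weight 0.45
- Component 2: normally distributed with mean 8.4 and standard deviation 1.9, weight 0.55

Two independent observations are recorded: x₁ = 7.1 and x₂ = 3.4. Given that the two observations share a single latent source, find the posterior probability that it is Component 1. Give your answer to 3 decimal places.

P(component k | x) = π_k·f_k(x) / marginal(x), where marginal(x) = Σ_j π_j·f_j(x).
Since both observations come from the same component, the likelihood for component k is f_k(x₁)·f_k(x₂).
  L_1 = [0.00545091] × [0.177471] = 0.00096738
  L_2 = [0.16615] × [0.00658213] = 0.00109362
Weight by the priors:
  π_1·L_1 = 0.45 × 0.00096738 = 0.000435321
  π_2·L_2 = 0.55 × 0.00109362 = 0.000601492
Normaliser: 0.000435321 + 0.000601492 = 0.00103681
Responsibility of Component 1: 0.000435321 / 0.00103681 ≈ 0.420

0.420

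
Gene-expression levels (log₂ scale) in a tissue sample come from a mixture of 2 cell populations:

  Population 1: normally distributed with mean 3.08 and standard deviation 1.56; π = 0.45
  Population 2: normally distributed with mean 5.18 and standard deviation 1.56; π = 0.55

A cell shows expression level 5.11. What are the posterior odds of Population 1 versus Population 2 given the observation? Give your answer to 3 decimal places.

0.351

Posterior odds = (P(Z=i) f_i(x)) / (P(Z=j) f_j(x)); the normalising sum cancels.
Component likelihoods at x = 5.11:
  f_1 = (1/(1.56·√(2π)))·exp(−(5.11−3.08)²/(2·1.56²)) = 0.255732·exp(-0.84667) = 0.109669
  f_2 = (1/(1.56·√(2π)))·exp(−(5.11−5.18)²/(2·1.56²)) = 0.255732·exp(-0.00101) = 0.255475
Posterior odds = (P(Z=1)·f_1) / (P(Z=2)·f_2) = (0.45·0.109669) / (0.55·0.255475) = 0.0493509 / 0.140511 ≈ 0.351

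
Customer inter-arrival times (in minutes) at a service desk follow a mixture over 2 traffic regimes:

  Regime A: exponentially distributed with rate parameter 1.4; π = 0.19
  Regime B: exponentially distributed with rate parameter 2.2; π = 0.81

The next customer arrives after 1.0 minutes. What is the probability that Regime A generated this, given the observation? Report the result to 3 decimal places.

Apply Bayes' rule: the posterior for each component is proportional to its prior times its likelihood at x.
Exponential densities:
  f_A = 1.4·e^(−1.4·1.0) = 1.4·e^(−1.4000) = 0.345236
  f_B = 2.2·e^(−2.2·1.0) = 2.2·e^(−2.2000) = 0.243767
Prior × likelihood for each component:
  π_A·f_A = 0.19 × 0.345236 = 0.0655948
  π_B·f_B = 0.81 × 0.243767 = 0.197451
Sum: 0.0655948 + 0.197451 = 0.263046
P(Regime A | the observation) = 0.0655948 / 0.263046 ≈ 0.249

0.249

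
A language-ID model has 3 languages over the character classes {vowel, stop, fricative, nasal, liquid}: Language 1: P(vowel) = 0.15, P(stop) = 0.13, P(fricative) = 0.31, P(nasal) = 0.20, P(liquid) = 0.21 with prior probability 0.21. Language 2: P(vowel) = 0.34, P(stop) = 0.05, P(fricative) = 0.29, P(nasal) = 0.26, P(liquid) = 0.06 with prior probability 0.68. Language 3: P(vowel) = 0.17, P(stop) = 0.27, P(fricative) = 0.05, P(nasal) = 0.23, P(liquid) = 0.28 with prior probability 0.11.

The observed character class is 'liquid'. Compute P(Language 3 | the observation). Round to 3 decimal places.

0.266

The responsibility of component k is π_k f_k(x) divided by Σ_j π_j f_j(x).
Evaluate each component's likelihood at the observed value:
  p_1 = P(liquid | comp) = 0.21
  p_2 = P(liquid | comp) = 0.06
  p_3 = P(liquid | comp) = 0.28
Weight by the priors:
  π_1·p_1 = 0.21 × 0.21 = 0.0441
  π_2·p_2 = 0.68 × 0.06 = 0.0408
  π_3·p_3 = 0.11 × 0.28 = 0.0308
Denominator: 0.0441 + 0.0408 + 0.0308 = 0.1157
P(Language 3 | the observation) = 0.0308 / 0.1157 ≈ 0.266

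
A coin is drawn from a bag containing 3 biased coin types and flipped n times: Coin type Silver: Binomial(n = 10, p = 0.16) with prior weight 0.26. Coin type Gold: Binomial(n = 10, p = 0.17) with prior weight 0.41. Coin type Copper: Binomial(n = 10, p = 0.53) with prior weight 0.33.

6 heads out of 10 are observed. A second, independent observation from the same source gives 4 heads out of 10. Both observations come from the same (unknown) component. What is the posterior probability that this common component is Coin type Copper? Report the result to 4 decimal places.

0.9942

Posterior ∝ prior × likelihood, so P(k | x) ∝ π_k f_k(x); normalise over all components.
Since both observations come from the same component, the likelihood for component k is f_k(x₁)·f_k(x₂).
  f_Silver = [C(10,6)·0.16^6·0.84^4 = 210·1.67772e-05·0.497871 = 0.00175411] × [0.0483476] = 8.48069e-05
  f_Gold = [C(10,6)·0.17^6·0.83^4 = 210·2.41376e-05·0.474583 = 0.00240561] × [0.0573434] = 0.000137946
  f_Copper = [C(10,6)·0.53^6·0.47^4 = 210·0.0221644·0.0487968 = 0.227126] × [0.178612] = 0.0405673
Prior × likelihood for each component:
  π_Silver·f_Silver = 0.26 × 8.48069e-05 = 2.20498e-05
  π_Gold·f_Gold = 0.41 × 0.000137946 = 5.65578e-05
  π_Copper·f_Copper = 0.33 × 0.0405673 = 0.0133872
Normaliser: 2.20498e-05 + 5.65578e-05 + 0.0133872 = 0.0134658
P(Coin type Copper | x) = 0.0133872 / 0.0134658 ≈ 0.9942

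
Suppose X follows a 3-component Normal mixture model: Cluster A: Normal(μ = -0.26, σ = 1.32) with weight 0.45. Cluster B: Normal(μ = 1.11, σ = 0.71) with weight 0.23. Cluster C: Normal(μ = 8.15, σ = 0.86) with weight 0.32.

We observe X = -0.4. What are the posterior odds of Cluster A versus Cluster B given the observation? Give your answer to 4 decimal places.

10.0440

The posterior odds equal the prior odds times the likelihood ratio: (π_i/π_j)·(f_i(x)/f_j(x)).
Component likelihoods at x = -0.4:
  L_A = (1/(1.32·√(2π)))·exp(−(-0.4−-0.26)²/(2·1.32²)) = 0.302229·exp(-0.00562) = 0.300534
  L_B = (1/(0.71·√(2π)))·exp(−(-0.4−1.11)²/(2·0.71²)) = 0.561891·exp(-2.26156) = 0.0585424
  L_C = (1/(0.86·√(2π)))·exp(−(-0.4−8.15)²/(2·0.86²)) = 0.463886·exp(-49.42029) = 1.59753e-22
0.13524 / 0.0134648 ≈ 10.0440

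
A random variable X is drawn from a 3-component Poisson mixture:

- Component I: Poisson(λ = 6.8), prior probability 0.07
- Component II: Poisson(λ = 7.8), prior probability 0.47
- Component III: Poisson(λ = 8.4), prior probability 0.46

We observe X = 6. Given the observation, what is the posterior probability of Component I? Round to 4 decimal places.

By Bayes' theorem, P(k | x) = π_k f_k(x) / Σ_j π_j f_j(x).
Poisson probabilities:
  p_I = e^(−6.8)·6.8^6/6! = 0.152939
  p_II = e^(−7.8)·7.8^6/6! = 0.128156
  p_III = e^(−8.4)·8.4^6/6! = 0.109716
Unnormalised posteriors:
  π_I·p_I = 0.07 × 0.152939 = 0.0107057
  π_II·p_II = 0.47 × 0.128156 = 0.0602332
  π_III·p_III = 0.46 × 0.109716 = 0.0504693
Marginal: 0.0107057 + 0.0602332 + 0.0504693 = 0.121408
So the posterior for Component I is 0.0107057 / 0.121408 ≈ 0.0882.

0.0882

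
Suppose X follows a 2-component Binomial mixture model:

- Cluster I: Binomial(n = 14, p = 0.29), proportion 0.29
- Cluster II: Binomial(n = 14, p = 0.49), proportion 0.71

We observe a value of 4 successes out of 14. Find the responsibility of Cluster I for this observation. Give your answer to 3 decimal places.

Posterior ∝ prior × likelihood, so P(k | x) ∝ π_k f_k(x); normalise over all components.
Component likelihoods at x = 4 successes out of 14:
  f_I = C(14,4)·0.29^4·0.71^10 = 1001·0.00707281·0.0325524 = 0.230467
  f_II = C(14,4)·0.49^4·0.51^10 = 1001·0.057648·0.00119042 = 0.0686942
Multiply by the mixture weights:
  π_I·f_I = 0.29 × 0.230467 = 0.0668356
  π_II·f_II = 0.71 × 0.0686942 = 0.0487729
Sum: 0.0668356 + 0.0487729 = 0.115608
So the posterior for Cluster I is 0.0668356 / 0.115608 ≈ 0.578.

0.578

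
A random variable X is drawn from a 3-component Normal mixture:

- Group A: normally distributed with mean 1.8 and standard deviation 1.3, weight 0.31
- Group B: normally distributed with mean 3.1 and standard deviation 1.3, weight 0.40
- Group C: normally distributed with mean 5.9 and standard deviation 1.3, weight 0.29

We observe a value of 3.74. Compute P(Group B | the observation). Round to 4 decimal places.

Apply Bayes' rule: the posterior for each component is proportional to its prior times its likelihood at x.
Evaluate each component's likelihood at the observed value:
  p_A = 0.100782
  p_B = 0.271855
  p_C = 0.0771767
Unnormalised posteriors:
  P(Z=A)·p_A = 0.31 × 0.100782 = 0.0312425
  P(Z=B)·p_B = 0.40 × 0.271855 = 0.108742
  P(Z=C)·p_C = 0.29 × 0.0771767 = 0.0223812
Evidence: 0.0312425 + 0.108742 + 0.0223812 = 0.162366
P(Group B | x) = 0.108742 / 0.162366 ≈ 0.6697

0.6697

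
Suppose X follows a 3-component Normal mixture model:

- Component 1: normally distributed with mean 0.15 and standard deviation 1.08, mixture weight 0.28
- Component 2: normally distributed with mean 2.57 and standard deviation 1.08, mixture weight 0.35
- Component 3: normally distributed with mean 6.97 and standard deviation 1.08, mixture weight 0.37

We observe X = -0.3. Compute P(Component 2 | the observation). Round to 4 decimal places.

Apply Bayes' rule: the posterior for each component is proportional to its prior times its likelihood at x.
Evaluate each component's likelihood at the observed value:
  L_1 = 0.338678
  L_2 = 0.0108152
  L_3 = 5.34475e-11
Unnormalised posteriors:
  P(Z=1)·L_1 = 0.28 × 0.338678 = 0.0948299
  P(Z=2)·L_2 = 0.35 × 0.0108152 = 0.00378531
  P(Z=3)·L_3 = 0.37 × 5.34475e-11 = 1.97756e-11
Normaliser: 0.0948299 + 0.00378531 + 1.97756e-11 = 0.0986152
So the posterior for Component 2 is 0.00378531 / 0.0986152 ≈ 0.0384.

0.0384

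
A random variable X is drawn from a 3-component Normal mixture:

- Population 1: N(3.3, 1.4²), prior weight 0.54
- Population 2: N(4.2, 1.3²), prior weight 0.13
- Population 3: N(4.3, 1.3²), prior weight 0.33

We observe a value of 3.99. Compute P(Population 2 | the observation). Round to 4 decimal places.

Apply Bayes' rule: the posterior for each component is proportional to its prior times its likelihood at x.
Normal densities:
  L_1 = (1/(1.4·√(2π)))·exp(−(3.99−3.3)²/(2·1.4²)) = 0.284959·exp(-0.12145) = 0.252369
  L_2 = (1/(1.3·√(2π)))·exp(−(3.99−4.2)²/(2·1.3²)) = 0.306879·exp(-0.01305) = 0.302901
  L_3 = (1/(1.3·√(2π)))·exp(−(3.99−4.3)²/(2·1.3²)) = 0.306879·exp(-0.02843) = 0.298276
Weight by the priors:
  P(Z=1)·L_1 = 0.54 × 0.252369 = 0.136279
  P(Z=2)·L_2 = 0.13 × 0.302901 = 0.0393771
  P(Z=3)·L_3 = 0.33 × 0.298276 = 0.0984312
Denominator: 0.136279 + 0.0393771 + 0.0984312 = 0.274087
Responsibility of Population 2: 0.0393771 / 0.274087 ≈ 0.1437

0.1437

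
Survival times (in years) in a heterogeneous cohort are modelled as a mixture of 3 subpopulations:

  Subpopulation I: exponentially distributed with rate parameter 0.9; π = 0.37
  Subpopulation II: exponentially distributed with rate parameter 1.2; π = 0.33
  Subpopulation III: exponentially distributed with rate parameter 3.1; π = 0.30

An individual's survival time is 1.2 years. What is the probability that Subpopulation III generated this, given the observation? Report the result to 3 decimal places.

P(component k | x) = π_k·f_k(x) / marginal(x), where marginal(x) = Σ_j π_j·f_j(x).
Exponential densities:
  L_I = 0.9·e^(−0.9·1.2) = 0.9·e^(−1.0800) = 0.305636
  L_II = 1.2·e^(−1.2·1.2) = 1.2·e^(−1.4400) = 0.284313
  L_III = 3.1·e^(−3.1·1.2) = 3.1·e^(−3.7200) = 0.0751253
Weight by the priors:
  π_I·L_I = 0.37 × 0.305636 = 0.113085
  π_II·L_II = 0.33 × 0.284313 = 0.0938234
  π_III·L_III = 0.30 × 0.0751253 = 0.0225376
Normaliser: 0.113085 + 0.0938234 + 0.0225376 = 0.229446
Responsibility of Subpopulation III: 0.0225376 / 0.229446 ≈ 0.098

0.098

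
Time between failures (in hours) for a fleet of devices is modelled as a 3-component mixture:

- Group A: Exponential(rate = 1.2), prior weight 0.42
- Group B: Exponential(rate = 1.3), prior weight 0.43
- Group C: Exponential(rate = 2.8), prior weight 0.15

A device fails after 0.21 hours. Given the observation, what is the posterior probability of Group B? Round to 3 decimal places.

The responsibility of component k is π_k f_k(x) divided by Σ_j π_j f_j(x).
Evaluate each component's likelihood at the observed value:
  L_A = 0.932694
  L_B = 0.989421
  L_C = 1.55522
Multiply by the mixture weights:
  π_A·L_A = 0.42 × 0.932694 = 0.391731
  π_B·L_B = 0.43 × 0.989421 = 0.425451
  π_C·L_C = 0.15 × 1.55522 = 0.233284
Denominator: 0.391731 + 0.425451 + 0.233284 = 1.05047
P(Group B | the observation) = 0.425451 / 1.05047 ≈ 0.405

0.405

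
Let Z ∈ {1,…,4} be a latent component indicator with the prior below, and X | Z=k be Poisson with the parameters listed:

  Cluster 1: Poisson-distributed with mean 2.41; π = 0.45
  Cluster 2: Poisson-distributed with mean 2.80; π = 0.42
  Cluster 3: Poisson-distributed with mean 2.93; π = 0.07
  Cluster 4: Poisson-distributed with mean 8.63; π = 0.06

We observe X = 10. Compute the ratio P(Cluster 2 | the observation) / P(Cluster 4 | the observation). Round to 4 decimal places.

0.0308

The posterior odds equal the prior odds times the likelihood ratio: (π_i/π_j)·(f_i(x)/f_j(x)).
Component likelihoods at x = 10:
  p_1 = 0.00016359
  p_2 = 0.000496355
  p_3 = 0.000686168
  p_4 = 0.112819
0.000208469 / 0.00676916 ≈ 0.0308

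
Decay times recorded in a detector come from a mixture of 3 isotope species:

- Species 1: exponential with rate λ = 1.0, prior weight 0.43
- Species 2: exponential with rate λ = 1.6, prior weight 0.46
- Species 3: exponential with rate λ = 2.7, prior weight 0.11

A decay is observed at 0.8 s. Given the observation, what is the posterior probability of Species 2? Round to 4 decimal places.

0.4736

Apply Bayes' rule: the posterior for each component is proportional to its prior times its likelihood at x.
Evaluate each component's likelihood at the observed value:
  p_1 = 0.449329
  p_2 = 0.44486
  p_3 = 0.311378
Prior × likelihood for each component:
  π_1·p_1 = 0.43 × 0.449329 = 0.193211
  π_2·p_2 = 0.46 × 0.44486 = 0.204635
  π_3·p_3 = 0.11 × 0.311378 = 0.0342516
Marginal: 0.193211 + 0.204635 + 0.0342516 = 0.432098
Responsibility of Species 2: 0.204635 / 0.432098 ≈ 0.4736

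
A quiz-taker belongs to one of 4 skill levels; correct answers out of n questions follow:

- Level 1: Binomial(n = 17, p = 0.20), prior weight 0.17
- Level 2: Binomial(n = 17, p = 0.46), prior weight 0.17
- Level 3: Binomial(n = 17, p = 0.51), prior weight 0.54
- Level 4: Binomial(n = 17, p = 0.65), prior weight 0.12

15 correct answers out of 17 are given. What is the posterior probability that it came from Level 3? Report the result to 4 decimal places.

The responsibility of component k is w_k f_k(x) divided by Σ_j w_j f_j(x).
Component likelihoods at x = 15 correct answers out of 17:
  L_1 = C(17,15)·0.20^15·0.80^2 = 136·3.2768e-11·0.64 = 2.85213e-09
  L_2 = C(17,15)·0.46^15·0.54^2 = 136·8.7371e-06·0.2916 = 0.000346493
  L_3 = C(17,15)·0.51^15·0.49^2 = 136·4.10726e-05·0.2401 = 0.00134117
  L_4 = C(17,15)·0.65^15·0.35^2 = 136·0.00156207·0.1225 = 0.0260241
Weight by the priors:
  w_1·L_1 = 0.17 × 2.85213e-09 = 4.84862e-10
  w_2·L_2 = 0.17 × 0.000346493 = 5.89037e-05
  w_3·L_3 = 0.54 × 0.00134117 = 0.000724232
  w_4·L_4 = 0.12 × 0.0260241 = 0.00312289
Marginal: 4.84862e-10 + 5.89037e-05 + 0.000724232 + 0.00312289 = 0.00390603
P(Level 3 | the observation) = 0.000724232 / 0.00390603 ≈ 0.1854

0.1854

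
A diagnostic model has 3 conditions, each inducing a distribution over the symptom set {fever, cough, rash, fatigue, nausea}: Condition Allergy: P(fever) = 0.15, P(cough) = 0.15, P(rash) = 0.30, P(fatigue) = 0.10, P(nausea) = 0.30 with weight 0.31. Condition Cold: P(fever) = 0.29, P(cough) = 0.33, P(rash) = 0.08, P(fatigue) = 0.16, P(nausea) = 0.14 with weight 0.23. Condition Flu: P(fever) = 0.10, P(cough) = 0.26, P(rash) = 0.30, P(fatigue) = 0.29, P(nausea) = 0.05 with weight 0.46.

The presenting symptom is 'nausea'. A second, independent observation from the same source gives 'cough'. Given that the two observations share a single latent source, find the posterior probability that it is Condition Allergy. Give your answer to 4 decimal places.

0.4565

Posterior ∝ prior × likelihood, so P(k | x) ∝ π_k f_k(x); normalise over all components.
Since both observations come from the same component, the likelihood for component k is f_k(x₁)·f_k(x₂).
  L_Allergy = [P(nausea | comp) = 0.30] × [0.15] = 0.045
  L_Cold = [P(nausea | comp) = 0.14] × [0.33] = 0.0462
  L_Flu = [P(nausea | comp) = 0.05] × [0.26] = 0.013
Unnormalised posteriors:
  π_Allergy·L_Allergy = 0.31 × 0.045 = 0.01395
  π_Cold·L_Cold = 0.23 × 0.0462 = 0.010626
  π_Flu·L_Flu = 0.46 × 0.013 = 0.00598
Denominator: 0.01395 + 0.010626 + 0.00598 = 0.030556
So the posterior for Condition Allergy is 0.01395 / 0.030556 ≈ 0.4565.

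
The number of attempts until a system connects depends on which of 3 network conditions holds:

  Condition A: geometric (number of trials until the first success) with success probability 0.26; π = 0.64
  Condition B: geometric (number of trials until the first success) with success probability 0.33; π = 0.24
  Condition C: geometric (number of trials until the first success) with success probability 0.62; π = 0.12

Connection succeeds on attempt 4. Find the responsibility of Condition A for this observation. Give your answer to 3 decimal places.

Apply Bayes' rule: the posterior for each component is proportional to its prior times its likelihood at x.
Geometric probabilities:
  L_A = 0.105358
  L_B = 0.0992518
  L_C = 0.0340206
Weight by the priors:
  w_A·L_A = 0.64 × 0.105358 = 0.0674293
  w_B·L_B = 0.24 × 0.0992518 = 0.0238204
  w_C·L_C = 0.12 × 0.0340206 = 0.00408248
Sum: 0.0674293 + 0.0238204 + 0.00408248 = 0.0953322
Responsibility of Condition A: 0.0674293 / 0.0953322 ≈ 0.707

0.707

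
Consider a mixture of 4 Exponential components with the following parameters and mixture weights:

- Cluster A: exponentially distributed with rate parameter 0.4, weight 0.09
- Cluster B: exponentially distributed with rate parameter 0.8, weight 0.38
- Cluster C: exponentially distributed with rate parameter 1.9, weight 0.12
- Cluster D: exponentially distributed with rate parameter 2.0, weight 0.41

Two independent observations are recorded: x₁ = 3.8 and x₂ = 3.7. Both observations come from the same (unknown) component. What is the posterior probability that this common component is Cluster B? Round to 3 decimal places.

0.457

P(component k | x) = w_k·f_k(x) / marginal(x), where marginal(x) = Σ_j w_j·f_j(x).
Since both observations come from the same component, the likelihood for component k is f_k(x₁)·f_k(x₂).
  L_A = [0.4·e^(−0.4·3.8) = 0.4·e^(−1.5200) = 0.0874848] × [0.0910551] = 0.00796593
  L_B = [0.8·e^(−0.8·3.8) = 0.8·e^(−3.0400) = 0.0382679] × [0.0414551] = 0.0015864
  L_C = [1.9·e^(−1.9·3.8) = 1.9·e^(−7.2200) = 0.00139042] × [0.00168137] = 2.33782e-06
  L_D = [2.0·e^(−2.0·3.8) = 2.0·e^(−7.6000) = 0.0010009] × [0.00122251] = 1.22361e-06
Multiply by the mixture weights:
  w_A·L_A = 0.09 × 0.00796593 = 0.000716934
  w_B·L_B = 0.38 × 0.0015864 = 0.000602833
  w_C·L_C = 0.12 × 2.33782e-06 = 2.80538e-07
  w_D·L_D = 0.41 × 1.22361e-06 = 5.0168e-07
Marginal: 0.000716934 + 0.000602833 + 2.80538e-07 + 5.0168e-07 = 0.00132055
Responsibility of Cluster B: 0.000602833 / 0.00132055 ≈ 0.457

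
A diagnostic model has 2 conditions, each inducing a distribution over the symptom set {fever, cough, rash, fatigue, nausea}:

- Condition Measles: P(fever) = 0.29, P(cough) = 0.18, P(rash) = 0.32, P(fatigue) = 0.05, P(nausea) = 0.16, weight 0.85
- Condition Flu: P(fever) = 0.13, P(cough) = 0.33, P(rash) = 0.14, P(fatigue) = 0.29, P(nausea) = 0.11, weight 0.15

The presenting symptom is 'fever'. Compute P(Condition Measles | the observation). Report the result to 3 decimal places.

P(component k | x) = π_k·f_k(x) / marginal(x), where marginal(x) = Σ_j π_j·f_j(x).
Evaluate each component's likelihood at the observed value:
  f_Measles = P(fever | comp) = 0.29
  f_Flu = P(fever | comp) = 0.13
Weight by the priors:
  π_Measles·f_Measles = 0.85 × 0.29 = 0.2465
  π_Flu·f_Flu = 0.15 × 0.13 = 0.0195
Sum: 0.2465 + 0.0195 = 0.266
Responsibility of Condition Measles: 0.2465 / 0.266 ≈ 0.927

0.927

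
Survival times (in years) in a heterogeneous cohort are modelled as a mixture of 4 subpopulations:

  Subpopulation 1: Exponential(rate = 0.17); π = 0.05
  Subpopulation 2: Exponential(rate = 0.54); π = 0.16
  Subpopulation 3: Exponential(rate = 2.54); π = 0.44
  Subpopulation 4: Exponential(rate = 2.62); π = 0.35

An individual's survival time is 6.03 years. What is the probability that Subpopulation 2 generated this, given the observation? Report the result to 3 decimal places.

0.522

The responsibility of component k is P(Z=k) f_k(x) divided by Σ_j P(Z=j) f_j(x).
Exponential densities:
  L_1 = 0.0609893
  L_2 = 0.0208087
  L_3 = 5.6636e-07
  L_4 = 3.60626e-07
Unnormalised posteriors:
  P(Z=1)·L_1 = 0.05 × 0.0609893 = 0.00304946
  P(Z=2)·L_2 = 0.16 × 0.0208087 = 0.00332939
  P(Z=3)·L_3 = 0.44 × 5.6636e-07 = 2.49198e-07
  P(Z=4)·L_4 = 0.35 × 3.60626e-07 = 1.26219e-07
Sum: 0.00304946 + 0.00332939 + 2.49198e-07 + 1.26219e-07 = 0.00637923
Responsibility of Subpopulation 2: 0.00332939 / 0.00637923 ≈ 0.522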